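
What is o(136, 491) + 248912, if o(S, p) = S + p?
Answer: 249539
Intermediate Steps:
o(136, 491) + 248912 = (136 + 491) + 248912 = 627 + 248912 = 249539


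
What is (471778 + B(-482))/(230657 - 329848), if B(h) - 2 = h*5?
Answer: -469370/99191 ≈ -4.7320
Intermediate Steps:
B(h) = 2 + 5*h (B(h) = 2 + h*5 = 2 + 5*h)
(471778 + B(-482))/(230657 - 329848) = (471778 + (2 + 5*(-482)))/(230657 - 329848) = (471778 + (2 - 2410))/(-99191) = (471778 - 2408)*(-1/99191) = 469370*(-1/99191) = -469370/99191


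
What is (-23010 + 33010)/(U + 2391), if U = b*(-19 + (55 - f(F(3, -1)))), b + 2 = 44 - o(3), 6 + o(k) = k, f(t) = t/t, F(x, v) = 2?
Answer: 5000/1983 ≈ 2.5214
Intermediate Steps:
f(t) = 1
o(k) = -6 + k
b = 45 (b = -2 + (44 - (-6 + 3)) = -2 + (44 - 1*(-3)) = -2 + (44 + 3) = -2 + 47 = 45)
U = 1575 (U = 45*(-19 + (55 - 1*1)) = 45*(-19 + (55 - 1)) = 45*(-19 + 54) = 45*35 = 1575)
(-23010 + 33010)/(U + 2391) = (-23010 + 33010)/(1575 + 2391) = 10000/3966 = 10000*(1/3966) = 5000/1983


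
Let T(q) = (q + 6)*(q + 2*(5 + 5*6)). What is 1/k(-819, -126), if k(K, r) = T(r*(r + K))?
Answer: 1/14186714640 ≈ 7.0489e-11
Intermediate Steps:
T(q) = (6 + q)*(70 + q) (T(q) = (6 + q)*(q + 2*(5 + 30)) = (6 + q)*(q + 2*35) = (6 + q)*(q + 70) = (6 + q)*(70 + q))
k(K, r) = 420 + r²*(K + r)² + 76*r*(K + r) (k(K, r) = 420 + (r*(r + K))² + 76*(r*(r + K)) = 420 + (r*(K + r))² + 76*(r*(K + r)) = 420 + r²*(K + r)² + 76*r*(K + r))
1/k(-819, -126) = 1/(420 + (-126)²*(-819 - 126)² + 76*(-126)*(-819 - 126)) = 1/(420 + 15876*(-945)² + 76*(-126)*(-945)) = 1/(420 + 15876*893025 + 9049320) = 1/(420 + 14177664900 + 9049320) = 1/14186714640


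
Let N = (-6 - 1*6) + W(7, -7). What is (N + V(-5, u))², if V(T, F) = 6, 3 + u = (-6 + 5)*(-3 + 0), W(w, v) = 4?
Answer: 4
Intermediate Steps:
N = -8 (N = (-6 - 1*6) + 4 = (-6 - 6) + 4 = -12 + 4 = -8)
u = 0 (u = -3 + (-6 + 5)*(-3 + 0) = -3 - 1*(-3) = -3 + 3 = 0)
(N + V(-5, u))² = (-8 + 6)² = (-2)² = 4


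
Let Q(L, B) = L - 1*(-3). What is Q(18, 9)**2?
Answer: 441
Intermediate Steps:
Q(L, B) = 3 + L (Q(L, B) = L + 3 = 3 + L)
Q(18, 9)**2 = (3 + 18)**2 = 21**2 = 441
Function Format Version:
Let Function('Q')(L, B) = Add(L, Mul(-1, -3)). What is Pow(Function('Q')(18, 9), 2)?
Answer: 441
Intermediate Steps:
Function('Q')(L, B) = Add(3, L) (Function('Q')(L, B) = Add(L, 3) = Add(3, L))
Pow(Function('Q')(18, 9), 2) = Pow(Add(3, 18), 2) = Pow(21, 2) = 441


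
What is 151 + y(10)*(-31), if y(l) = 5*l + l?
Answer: -1709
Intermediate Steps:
y(l) = 6*l
151 + y(10)*(-31) = 151 + (6*10)*(-31) = 151 + 60*(-31) = 151 - 1860 = -1709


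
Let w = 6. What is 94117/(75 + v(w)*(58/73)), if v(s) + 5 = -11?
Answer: 6870541/4547 ≈ 1511.0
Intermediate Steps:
v(s) = -16 (v(s) = -5 - 11 = -16)
94117/(75 + v(w)*(58/73)) = 94117/(75 - 928/73) = 94117/(4547/73) = 94117*(73/4547) = 6870541/4547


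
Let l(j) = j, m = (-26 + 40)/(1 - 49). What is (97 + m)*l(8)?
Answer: 2321/3 ≈ 773.67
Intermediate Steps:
m = -7/24 (m = 14/(-48) = 14*(-1/48) = -7/24 ≈ -0.29167)
(97 + m)*l(8) = (97 - 7/24)*8 = (2321/24)*8 = 2321/3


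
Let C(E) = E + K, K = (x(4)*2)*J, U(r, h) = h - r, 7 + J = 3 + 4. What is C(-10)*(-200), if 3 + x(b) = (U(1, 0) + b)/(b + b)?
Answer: 2000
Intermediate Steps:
J = 0 (J = -7 + (3 + 4) = -7 + 7 = 0)
x(b) = -3 + (-1 + b)/(2*b) (x(b) = -3 + ((0 - 1*1) + b)/(b + b) = -3 + ((0 - 1) + b)/((2*b)) = -3 + (-1 + b)*(1/(2*b)) = -3 + (-1 + b)/(2*b))
K = 0 (K = (((½)*(-1 - 5*4)/4)*2)*0 = (((½)*(¼)*(-1 - 20))*2)*0 = (((½)*(¼)*(-21))*2)*0 = -21/8*2*0 = -21/4*0 = 0)
C(E) = E (C(E) = E + 0 = E)
C(-10)*(-200) = -10*(-200) = 2000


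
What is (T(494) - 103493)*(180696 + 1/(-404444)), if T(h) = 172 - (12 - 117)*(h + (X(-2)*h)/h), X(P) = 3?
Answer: -934272784086032/101111 ≈ -9.2401e+9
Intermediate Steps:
T(h) = 487 + 105*h (T(h) = 172 - (12 - 117)*(h + (3*h)/h) = 172 - (-105)*(h + 3) = 172 - (-105)*(3 + h) = 172 - (-315 - 105*h) = 172 + (315 + 105*h) = 487 + 105*h)
(T(494) - 103493)*(180696 + 1/(-404444)) = ((487 + 105*494) - 103493)*(180696 + 1/(-404444)) = ((487 + 51870) - 103493)*(180696 - 1/404444) = (52357 - 103493)*(73081413023/404444) = -51136*73081413023/404444 = -934272784086032/101111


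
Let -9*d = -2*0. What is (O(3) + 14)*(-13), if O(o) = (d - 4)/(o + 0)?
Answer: -494/3 ≈ -164.67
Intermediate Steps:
d = 0 (d = -(-2)*0/9 = -⅑*0 = 0)
O(o) = -4/o (O(o) = (0 - 4)/(o + 0) = -4/o)
(O(3) + 14)*(-13) = (-4/3 + 14)*(-13) = (38/3)*(-13) = -494/3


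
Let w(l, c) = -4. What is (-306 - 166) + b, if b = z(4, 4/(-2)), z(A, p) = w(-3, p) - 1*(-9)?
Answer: -467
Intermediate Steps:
z(A, p) = 5 (z(A, p) = -4 - 1*(-9) = -4 + 9 = 5)
b = 5
(-306 - 166) + b = (-306 - 166) + 5 = -472 + 5 = -467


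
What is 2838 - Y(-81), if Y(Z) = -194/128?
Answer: 181729/64 ≈ 2839.5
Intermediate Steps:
Y(Z) = -97/64 (Y(Z) = -194*1/128 = -97/64)
2838 - Y(-81) = 2838 - 1*(-97/64) = 2838 + 97/64 = 181729/64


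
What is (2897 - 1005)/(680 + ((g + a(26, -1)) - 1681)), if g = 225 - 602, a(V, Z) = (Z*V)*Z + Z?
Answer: -172/123 ≈ -1.3984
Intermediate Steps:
a(V, Z) = Z + V*Z² (a(V, Z) = (V*Z)*Z + Z = V*Z² + Z = Z + V*Z²)
g = -377
(2897 - 1005)/(680 + ((g + a(26, -1)) - 1681)) = (2897 - 1005)/(680 + ((-377 - (1 + 26*(-1))) - 1681)) = 1892/(680 + ((-377 - (1 - 26)) - 1681)) = 1892/(680 + ((-377 - 1*(-25)) - 1681)) = 1892/(680 + ((-377 + 25) - 1681)) = 1892/(680 + (-352 - 1681)) = 1892/(680 - 2033) = 1892/(-1353) = 1892*(-1/1353) = -172/123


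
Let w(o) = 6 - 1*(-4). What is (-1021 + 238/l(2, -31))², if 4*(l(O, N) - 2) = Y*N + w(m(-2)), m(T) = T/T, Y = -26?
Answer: 11034241936/10609 ≈ 1.0401e+6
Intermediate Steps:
m(T) = 1
w(o) = 10 (w(o) = 6 + 4 = 10)
l(O, N) = 9/2 - 13*N/2 (l(O, N) = 2 + (-26*N + 10)/4 = 2 + (10 - 26*N)/4 = 2 + (5/2 - 13*N/2) = 9/2 - 13*N/2)
(-1021 + 238/l(2, -31))² = (-1021 + 238/(9/2 - 13/2*(-31)))² = (-1021 + 238/(9/2 + 403/2))² = (-1021 + 238/206)² = (-1021 + 238*(1/206))² = (-1021 + 119/103)² = (-105044/103)² = 11034241936/10609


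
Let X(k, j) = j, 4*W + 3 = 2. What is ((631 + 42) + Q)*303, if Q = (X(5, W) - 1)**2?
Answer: 3270279/16 ≈ 2.0439e+5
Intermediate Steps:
W = -1/4 (W = -3/4 + (1/4)*2 = -3/4 + 1/2 = -1/4 ≈ -0.25000)
Q = 25/16 (Q = (-1/4 - 1)**2 = (-5/4)**2 = 25/16 ≈ 1.5625)
((631 + 42) + Q)*303 = ((631 + 42) + 25/16)*303 = (673 + 25/16)*303 = (10793/16)*303 = 3270279/16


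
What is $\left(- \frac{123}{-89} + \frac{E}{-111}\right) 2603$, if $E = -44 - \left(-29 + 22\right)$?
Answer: $\frac{1192174}{267} \approx 4465.1$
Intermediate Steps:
$E = -37$ ($E = -44 - -7 = -44 + 7 = -37$)
$\left(- \frac{123}{-89} + \frac{E}{-111}\right) 2603 = \left(- \frac{123}{-89} - \frac{37}{-111}\right) 2603 = \left(\left(-123\right) \left(- \frac{1}{89}\right) - - \frac{1}{3}\right) 2603 = \left(\frac{123}{89} + \frac{1}{3}\right) 2603 = \frac{458}{267} \cdot 2603 = \frac{1192174}{267}$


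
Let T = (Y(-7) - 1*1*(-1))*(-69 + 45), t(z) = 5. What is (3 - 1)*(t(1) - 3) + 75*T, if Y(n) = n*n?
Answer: -89996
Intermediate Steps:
Y(n) = n²
T = -1200 (T = ((-7)² - 1*1*(-1))*(-69 + 45) = (49 - 1*(-1))*(-24) = (49 + 1)*(-24) = 50*(-24) = -1200)
(3 - 1)*(t(1) - 3) + 75*T = (3 - 1)*(5 - 3) + 75*(-1200) = 2*2 - 90000 = 4 - 90000 = -89996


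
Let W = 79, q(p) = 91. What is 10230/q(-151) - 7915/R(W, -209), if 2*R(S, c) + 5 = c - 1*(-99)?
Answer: 523396/2093 ≈ 250.07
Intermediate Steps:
R(S, c) = 47 + c/2 (R(S, c) = -5/2 + (c - 1*(-99))/2 = -5/2 + (c + 99)/2 = -5/2 + (99 + c)/2 = -5/2 + (99/2 + c/2) = 47 + c/2)
10230/q(-151) - 7915/R(W, -209) = 10230/91 - 7915/(47 + (½)*(-209)) = 10230*(1/91) - 7915/(47 - 209/2) = 10230/91 - 7915/(-115/2) = 10230/91 - 7915*(-2/115) = 10230/91 + 3166/23 = 523396/2093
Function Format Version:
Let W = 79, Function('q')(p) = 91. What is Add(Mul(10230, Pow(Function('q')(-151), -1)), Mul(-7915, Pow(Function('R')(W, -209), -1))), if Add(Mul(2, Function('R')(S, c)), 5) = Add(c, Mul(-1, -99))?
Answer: Rational(523396, 2093) ≈ 250.07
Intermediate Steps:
Function('R')(S, c) = Add(47, Mul(Rational(1, 2), c)) (Function('R')(S, c) = Add(Rational(-5, 2), Mul(Rational(1, 2), Add(c, Mul(-1, -99)))) = Add(Rational(-5, 2), Mul(Rational(1, 2), Add(c, 99))) = Add(Rational(-5, 2), Mul(Rational(1, 2), Add(99, c))) = Add(Rational(-5, 2), Add(Rational(99, 2), Mul(Rational(1, 2), c))) = Add(47, Mul(Rational(1, 2), c)))
Add(Mul(10230, Pow(Function('q')(-151), -1)), Mul(-7915, Pow(Function('R')(W, -209), -1))) = Add(Mul(10230, Pow(91, -1)), Mul(-7915, Pow(Add(47, Mul(Rational(1, 2), -209)), -1))) = Add(Mul(10230, Rational(1, 91)), Mul(-7915, Pow(Add(47, Rational(-209, 2)), -1))) = Add(Rational(10230, 91), Mul(-7915, Pow(Rational(-115, 2), -1))) = Add(Rational(10230, 91), Mul(-7915, Rational(-2, 115))) = Add(Rational(10230, 91), Rational(3166, 23)) = Rational(523396, 2093)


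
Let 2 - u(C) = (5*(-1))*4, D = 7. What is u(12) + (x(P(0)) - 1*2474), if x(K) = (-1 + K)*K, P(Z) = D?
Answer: -2410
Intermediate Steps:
P(Z) = 7
u(C) = 22 (u(C) = 2 - 5*(-1)*4 = 2 - (-5)*4 = 2 - 1*(-20) = 2 + 20 = 22)
x(K) = K*(-1 + K)
u(12) + (x(P(0)) - 1*2474) = 22 + (7*(-1 + 7) - 1*2474) = 22 + (7*6 - 2474) = 22 + (42 - 2474) = 22 - 2432 = -2410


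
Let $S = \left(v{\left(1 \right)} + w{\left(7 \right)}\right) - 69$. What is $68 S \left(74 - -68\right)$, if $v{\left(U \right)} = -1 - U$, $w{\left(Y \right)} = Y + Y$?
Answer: $-550392$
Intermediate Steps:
$w{\left(Y \right)} = 2 Y$
$S = -57$ ($S = \left(\left(-1 - 1\right) + 2 \cdot 7\right) - 69 = \left(\left(-1 - 1\right) + 14\right) - 69 = \left(-2 + 14\right) - 69 = 12 - 69 = -57$)
$68 S \left(74 - -68\right) = 68 \left(-57\right) \left(74 - -68\right) = - 3876 \left(74 + 68\right) = \left(-3876\right) 142 = -550392$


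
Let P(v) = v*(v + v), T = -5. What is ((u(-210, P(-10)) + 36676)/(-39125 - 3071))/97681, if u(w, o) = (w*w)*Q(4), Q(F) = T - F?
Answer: 90056/1030436869 ≈ 8.7396e-5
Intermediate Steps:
Q(F) = -5 - F
P(v) = 2*v² (P(v) = v*(2*v) = 2*v²)
u(w, o) = -9*w² (u(w, o) = (w*w)*(-5 - 1*4) = w²*(-5 - 4) = w²*(-9) = -9*w²)
((u(-210, P(-10)) + 36676)/(-39125 - 3071))/97681 = ((-9*(-210)² + 36676)/(-39125 - 3071))/97681 = ((-9*44100 + 36676)/(-42196))*(1/97681) = ((-396900 + 36676)*(-1/42196))*(1/97681) = -360224*(-1/42196)*(1/97681) = (90056/10549)*(1/97681) = 90056/1030436869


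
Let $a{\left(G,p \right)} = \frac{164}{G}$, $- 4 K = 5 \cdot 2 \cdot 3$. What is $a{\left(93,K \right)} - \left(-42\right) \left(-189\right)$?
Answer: $- \frac{738070}{93} \approx -7936.2$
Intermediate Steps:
$K = - \frac{15}{2}$ ($K = - \frac{5 \cdot 2 \cdot 3}{4} = - \frac{10 \cdot 3}{4} = \left(- \frac{1}{4}\right) 30 = - \frac{15}{2} \approx -7.5$)
$a{\left(93,K \right)} - \left(-42\right) \left(-189\right) = \frac{164}{93} - \left(-42\right) \left(-189\right) = 164 \cdot \frac{1}{93} - 7938 = \frac{164}{93} - 7938 = - \frac{738070}{93}$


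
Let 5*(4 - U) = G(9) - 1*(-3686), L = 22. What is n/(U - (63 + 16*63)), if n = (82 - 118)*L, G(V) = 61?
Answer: 1980/4541 ≈ 0.43603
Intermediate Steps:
n = -792 (n = (82 - 118)*22 = -36*22 = -792)
U = -3727/5 (U = 4 - (61 - 1*(-3686))/5 = 4 - (61 + 3686)/5 = 4 - 1/5*3747 = 4 - 3747/5 = -3727/5 ≈ -745.40)
n/(U - (63 + 16*63)) = -792/(-3727/5 - (63 + 16*63)) = -792/(-3727/5 - (63 + 1008)) = -792/(-3727/5 - 1*1071) = -792/(-3727/5 - 1071) = -792/(-9082/5) = -792*(-5/9082) = 1980/4541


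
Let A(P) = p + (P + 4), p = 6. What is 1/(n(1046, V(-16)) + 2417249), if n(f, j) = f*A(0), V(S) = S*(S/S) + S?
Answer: 1/2427709 ≈ 4.1191e-7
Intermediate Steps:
V(S) = 2*S (V(S) = S*1 + S = S + S = 2*S)
A(P) = 10 + P (A(P) = 6 + (P + 4) = 6 + (4 + P) = 10 + P)
n(f, j) = 10*f (n(f, j) = f*(10 + 0) = f*10 = 10*f)
1/(n(1046, V(-16)) + 2417249) = 1/(10*1046 + 2417249) = 1/(10460 + 2417249) = 1/2427709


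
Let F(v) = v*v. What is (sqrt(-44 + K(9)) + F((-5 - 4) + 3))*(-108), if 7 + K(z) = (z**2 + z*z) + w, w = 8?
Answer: -3888 - 108*sqrt(119) ≈ -5066.1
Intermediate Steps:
K(z) = 1 + 2*z**2 (K(z) = -7 + ((z**2 + z*z) + 8) = -7 + ((z**2 + z**2) + 8) = -7 + (2*z**2 + 8) = -7 + (8 + 2*z**2) = 1 + 2*z**2)
F(v) = v**2
(sqrt(-44 + K(9)) + F((-5 - 4) + 3))*(-108) = (sqrt(-44 + (1 + 2*9**2)) + ((-5 - 4) + 3)**2)*(-108) = (sqrt(-44 + (1 + 2*81)) + (-9 + 3)**2)*(-108) = (sqrt(-44 + (1 + 162)) + (-6)**2)*(-108) = (sqrt(-44 + 163) + 36)*(-108) = (sqrt(119) + 36)*(-108) = (36 + sqrt(119))*(-108) = -3888 - 108*sqrt(119)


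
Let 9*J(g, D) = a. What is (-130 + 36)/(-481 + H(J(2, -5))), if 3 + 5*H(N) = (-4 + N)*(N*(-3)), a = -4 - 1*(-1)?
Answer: 1410/7237 ≈ 0.19483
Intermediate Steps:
a = -3 (a = -4 + 1 = -3)
J(g, D) = -1/3 (J(g, D) = (1/9)*(-3) = -1/3)
H(N) = -3/5 - 3*N*(-4 + N)/5 (H(N) = -3/5 + ((-4 + N)*(N*(-3)))/5 = -3/5 + ((-4 + N)*(-3*N))/5 = -3/5 + (-3*N*(-4 + N))/5 = -3/5 - 3*N*(-4 + N)/5)
(-130 + 36)/(-481 + H(J(2, -5))) = (-130 + 36)/(-481 + (-3/5 - 3*(-1/3)**2/5 + (12/5)*(-1/3))) = -94/(-481 + (-3/5 - 3/5*1/9 - 4/5)) = -94/(-481 + (-3/5 - 1/15 - 4/5)) = -94/(-481 - 22/15) = -94/(-7237/15) = -94*(-15/7237) = 1410/7237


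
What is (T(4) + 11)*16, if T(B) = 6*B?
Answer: 560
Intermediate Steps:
(T(4) + 11)*16 = (6*4 + 11)*16 = (24 + 11)*16 = 35*16 = 560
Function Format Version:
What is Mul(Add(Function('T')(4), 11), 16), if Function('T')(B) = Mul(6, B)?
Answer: 560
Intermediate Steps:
Mul(Add(Function('T')(4), 11), 16) = Mul(Add(Mul(6, 4), 11), 16) = Mul(Add(24, 11), 16) = Mul(35, 16) = 560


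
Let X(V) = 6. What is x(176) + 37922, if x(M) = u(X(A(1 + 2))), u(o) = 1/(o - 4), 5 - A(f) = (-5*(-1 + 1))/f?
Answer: 75845/2 ≈ 37923.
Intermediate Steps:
A(f) = 5 (A(f) = 5 - (-5*(-1 + 1))/f = 5 - (-5*0)/f = 5 - 0/f = 5 - 1*0 = 5 + 0 = 5)
u(o) = 1/(-4 + o)
x(M) = ½ (x(M) = 1/(-4 + 6) = 1/2 = ½)
x(176) + 37922 = ½ + 37922 = 75845/2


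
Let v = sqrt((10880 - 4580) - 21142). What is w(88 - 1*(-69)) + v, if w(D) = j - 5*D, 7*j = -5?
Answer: -5500/7 + I*sqrt(14842) ≈ -785.71 + 121.83*I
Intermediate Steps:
j = -5/7 (j = (1/7)*(-5) = -5/7 ≈ -0.71429)
w(D) = -5/7 - 5*D
v = I*sqrt(14842) (v = sqrt(6300 - 21142) = sqrt(-14842) = I*sqrt(14842) ≈ 121.83*I)
w(88 - 1*(-69)) + v = (-5/7 - 5*(88 - 1*(-69))) + I*sqrt(14842) = (-5/7 - 5*(88 + 69)) + I*sqrt(14842) = (-5/7 - 5*157) + I*sqrt(14842) = (-5/7 - 785) + I*sqrt(14842) = -5500/7 + I*sqrt(14842)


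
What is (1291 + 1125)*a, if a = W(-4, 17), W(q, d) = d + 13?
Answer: 72480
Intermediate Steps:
W(q, d) = 13 + d
a = 30 (a = 13 + 17 = 30)
(1291 + 1125)*a = (1291 + 1125)*30 = 2416*30 = 72480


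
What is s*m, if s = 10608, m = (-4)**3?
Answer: -678912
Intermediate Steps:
m = -64
s*m = 10608*(-64) = -678912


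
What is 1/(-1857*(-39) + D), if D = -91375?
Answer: -1/18952 ≈ -5.2765e-5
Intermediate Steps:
1/(-1857*(-39) + D) = 1/(-1857*(-39) - 91375) = 1/(72423 - 91375) = 1/(-18952) = -1/18952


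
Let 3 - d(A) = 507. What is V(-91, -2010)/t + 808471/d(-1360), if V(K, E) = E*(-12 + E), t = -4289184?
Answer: -3011917747/1876518 ≈ -1605.1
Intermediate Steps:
d(A) = -504 (d(A) = 3 - 1*507 = 3 - 507 = -504)
V(-91, -2010)/t + 808471/d(-1360) = -2010*(-12 - 2010)/(-4289184) + 808471/(-504) = -2010*(-2022)*(-1/4289184) + 808471*(-1/504) = 4064220*(-1/4289184) - 808471/504 = -112895/119144 - 808471/504 = -3011917747/1876518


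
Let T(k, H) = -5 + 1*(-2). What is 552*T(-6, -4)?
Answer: -3864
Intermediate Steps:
T(k, H) = -7 (T(k, H) = -5 - 2 = -7)
552*T(-6, -4) = 552*(-7) = -3864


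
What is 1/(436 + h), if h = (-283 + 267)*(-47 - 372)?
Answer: 1/7140 ≈ 0.00014006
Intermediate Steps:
h = 6704 (h = -16*(-419) = 6704)
1/(436 + h) = 1/(436 + 6704) = 1/7140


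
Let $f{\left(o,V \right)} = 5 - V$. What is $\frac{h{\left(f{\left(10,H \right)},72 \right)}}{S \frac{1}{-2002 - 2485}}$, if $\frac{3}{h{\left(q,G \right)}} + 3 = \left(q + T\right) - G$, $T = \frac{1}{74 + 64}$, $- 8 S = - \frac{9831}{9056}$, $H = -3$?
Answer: $\frac{44860236288}{30295865} \approx 1480.7$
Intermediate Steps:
$S = \frac{9831}{72448}$ ($S = - \frac{\left(-9831\right) \frac{1}{9056}}{8} = \left(- \frac{1}{8}\right) \left(- \frac{9831}{9056}\right) = \frac{9831}{72448} \approx 0.1357$)
$T = \frac{1}{138} \approx 0.0072464$
$h{\left(q,G \right)} = \frac{3}{- \frac{413}{138} + q - G}$ ($h{\left(q,G \right)} = \frac{3}{-3 - \left(- \frac{1}{138} + G - q\right)} = \frac{3}{-3 + \left(\frac{1}{138} + q - G\right)} = \frac{3}{- \frac{413}{138} + q - G}$)
$\frac{h{\left(f{\left(10,H \right)},72 \right)}}{S \frac{1}{-2002 - 2485}} = \frac{414 \frac{1}{-413 - 9936 + 138 \left(5 - -3\right)}}{\frac{9831}{72448} \frac{1}{-2002 - 2485}} = \frac{414 \frac{1}{-413 - 9936 + 138 \left(5 + 3\right)}}{\frac{9831}{72448} \frac{1}{-4487}} = \frac{414 \frac{1}{-413 - 9936 + 138 \cdot 8}}{\frac{9831}{72448} \left(- \frac{1}{4487}\right)} = \frac{414 \frac{1}{-413 - 9936 + 1104}}{- \frac{9831}{325074176}} = \frac{414}{-9245} \left(- \frac{325074176}{9831}\right) = 414 \left(- \frac{1}{9245}\right) \left(- \frac{325074176}{9831}\right) = \left(- \frac{414}{9245}\right) \left(- \frac{325074176}{9831}\right) = \frac{44860236288}{30295865}$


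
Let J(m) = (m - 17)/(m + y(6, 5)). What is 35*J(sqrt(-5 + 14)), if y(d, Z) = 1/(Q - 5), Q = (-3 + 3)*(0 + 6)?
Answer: -175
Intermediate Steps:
Q = 0 (Q = 0*6 = 0)
y(d, Z) = -1/5 (y(d, Z) = 1/(0 - 5) = 1/(-5) = -1/5)
J(m) = (-17 + m)/(-1/5 + m) (J(m) = (m - 17)/(m - 1/5) = (-17 + m)/(-1/5 + m))
35*J(sqrt(-5 + 14)) = 35*(5*(-17 + sqrt(-5 + 14))/(-1 + 5*sqrt(-5 + 14))) = 35*(5*(-17 + sqrt(9))/(-1 + 5*sqrt(9))) = 35*(5*(-17 + 3)/(-1 + 5*3)) = 35*(5*(-14)/(-1 + 15)) = 35*(5*(-14)/14) = 35*(5*(1/14)*(-14)) = 35*(-5) = -175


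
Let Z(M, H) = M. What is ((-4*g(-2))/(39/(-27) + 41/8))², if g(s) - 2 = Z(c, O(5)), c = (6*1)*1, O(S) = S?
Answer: 5308416/70225 ≈ 75.592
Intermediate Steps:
c = 6 (c = 6*1 = 6)
g(s) = 8 (g(s) = 2 + 6 = 8)
((-4*g(-2))/(39/(-27) + 41/8))² = ((-4*8)/(39/(-27) + 41/8))² = (-32/(39*(-1/27) + 41*(⅛)))² = (-32/(-13/9 + 41/8))² = (-32/265/72)² = (-32*72/265)² = (-2304/265)² = 5308416/70225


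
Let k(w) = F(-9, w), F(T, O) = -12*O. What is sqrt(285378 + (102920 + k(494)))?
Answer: sqrt(382370) ≈ 618.36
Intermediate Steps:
k(w) = -12*w
sqrt(285378 + (102920 + k(494))) = sqrt(285378 + (102920 - 12*494)) = sqrt(285378 + (102920 - 5928)) = sqrt(285378 + 96992) = sqrt(382370)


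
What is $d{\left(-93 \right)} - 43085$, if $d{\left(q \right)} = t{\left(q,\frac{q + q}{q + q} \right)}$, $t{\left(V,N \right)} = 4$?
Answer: $-43081$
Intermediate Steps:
$d{\left(q \right)} = 4$
$d{\left(-93 \right)} - 43085 = 4 - 43085 = -43081$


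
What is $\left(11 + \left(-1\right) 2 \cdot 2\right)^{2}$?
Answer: $49$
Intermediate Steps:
$\left(11 + \left(-1\right) 2 \cdot 2\right)^{2} = \left(11 - 4\right)^{2} = 7^{2} = 49$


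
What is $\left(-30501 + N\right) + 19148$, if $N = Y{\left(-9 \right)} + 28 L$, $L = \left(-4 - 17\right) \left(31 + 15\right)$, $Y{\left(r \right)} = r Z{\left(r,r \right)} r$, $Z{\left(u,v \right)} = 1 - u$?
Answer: $-37591$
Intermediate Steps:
$Y{\left(r \right)} = r^{2} \left(1 - r\right)$ ($Y{\left(r \right)} = r \left(1 - r\right) r = r^{2} \left(1 - r\right)$)
$L = -966$ ($L = \left(-21\right) 46 = -966$)
$N = -26238$ ($N = \left(-9\right)^{2} \left(1 - -9\right) + 28 \left(-966\right) = 81 \left(1 + 9\right) - 27048 = 81 \cdot 10 - 27048 = 810 - 27048 = -26238$)
$\left(-30501 + N\right) + 19148 = \left(-30501 - 26238\right) + 19148 = -56739 + 19148 = -37591$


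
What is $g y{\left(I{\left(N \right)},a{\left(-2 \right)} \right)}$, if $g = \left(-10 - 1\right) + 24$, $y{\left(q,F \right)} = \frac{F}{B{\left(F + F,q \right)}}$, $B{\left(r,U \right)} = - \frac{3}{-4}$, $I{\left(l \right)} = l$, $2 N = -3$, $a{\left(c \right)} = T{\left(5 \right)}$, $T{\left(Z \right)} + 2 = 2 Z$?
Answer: $\frac{416}{3} \approx 138.67$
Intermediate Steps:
$T{\left(Z \right)} = -2 + 2 Z$
$a{\left(c \right)} = 8$ ($a{\left(c \right)} = -2 + 2 \cdot 5 = -2 + 10 = 8$)
$N = - \frac{3}{2}$ ($N = \frac{1}{2} \left(-3\right) = - \frac{3}{2} \approx -1.5$)
$B{\left(r,U \right)} = \frac{3}{4}$ ($B{\left(r,U \right)} = \left(-3\right) \left(- \frac{1}{4}\right) = \frac{3}{4}$)
$y{\left(q,F \right)} = \frac{4 F}{3}$ ($y{\left(q,F \right)} = \frac{F}{\frac{3}{4}} = F \frac{4}{3} = \frac{4 F}{3}$)
$g = 13$ ($g = -11 + 24 = 13$)
$g y{\left(I{\left(N \right)},a{\left(-2 \right)} \right)} = 13 \cdot \frac{4}{3} \cdot 8 = 13 \cdot \frac{32}{3} = \frac{416}{3}$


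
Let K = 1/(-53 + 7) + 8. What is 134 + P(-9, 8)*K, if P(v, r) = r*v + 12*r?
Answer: 7486/23 ≈ 325.48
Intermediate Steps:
P(v, r) = 12*r + r*v
K = 367/46 (K = 1/(-46) + 8 = -1/46 + 8 = 367/46 ≈ 7.9783)
134 + P(-9, 8)*K = 134 + (8*(12 - 9))*(367/46) = 134 + (8*3)*(367/46) = 134 + 24*(367/46) = 134 + 4404/23 = 7486/23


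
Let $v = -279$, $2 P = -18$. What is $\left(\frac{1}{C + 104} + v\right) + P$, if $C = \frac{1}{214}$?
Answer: $- \frac{6409802}{22257} \approx -287.99$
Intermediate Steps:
$P = -9$ ($P = \frac{1}{2} \left(-18\right) = -9$)
$C = \frac{1}{214} \approx 0.0046729$
$\left(\frac{1}{C + 104} + v\right) + P = \left(\frac{1}{\frac{1}{214} + 104} - 279\right) - 9 = \left(\frac{1}{\frac{22257}{214}} - 279\right) - 9 = \left(\frac{214}{22257} - 279\right) - 9 = - \frac{6209489}{22257} - 9 = - \frac{6409802}{22257}$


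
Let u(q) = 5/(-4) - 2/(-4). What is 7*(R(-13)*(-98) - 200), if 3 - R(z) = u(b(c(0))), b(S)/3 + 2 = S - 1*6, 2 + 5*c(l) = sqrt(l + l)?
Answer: -7945/2 ≈ -3972.5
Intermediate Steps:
c(l) = -2/5 + sqrt(2)*sqrt(l)/5 (c(l) = -2/5 + sqrt(l + l)/5 = -2/5 + sqrt(2*l)/5 = -2/5 + (sqrt(2)*sqrt(l))/5 = -2/5 + sqrt(2)*sqrt(l)/5)
b(S) = -24 + 3*S (b(S) = -6 + 3*(S - 1*6) = -6 + 3*(S - 6) = -6 + 3*(-6 + S) = -6 + (-18 + 3*S) = -24 + 3*S)
u(q) = -3/4 (u(q) = 5*(-1/4) - 2*(-1/4) = -5/4 + 1/2 = -3/4)
R(z) = 15/4 (R(z) = 3 - 1*(-3/4) = 3 + 3/4 = 15/4)
7*(R(-13)*(-98) - 200) = 7*((15/4)*(-98) - 200) = 7*(-735/2 - 200) = 7*(-1135/2) = -7945/2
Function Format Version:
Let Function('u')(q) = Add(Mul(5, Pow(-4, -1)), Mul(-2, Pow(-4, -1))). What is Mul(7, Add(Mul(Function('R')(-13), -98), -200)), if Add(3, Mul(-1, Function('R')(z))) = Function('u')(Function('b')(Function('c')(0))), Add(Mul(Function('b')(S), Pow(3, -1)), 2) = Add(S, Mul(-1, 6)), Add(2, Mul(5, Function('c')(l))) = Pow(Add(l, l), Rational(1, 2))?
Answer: Rational(-7945, 2) ≈ -3972.5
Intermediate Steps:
Function('c')(l) = Add(Rational(-2, 5), Mul(Rational(1, 5), Pow(2, Rational(1, 2)), Pow(l, Rational(1, 2)))) (Function('c')(l) = Add(Rational(-2, 5), Mul(Rational(1, 5), Pow(Add(l, l), Rational(1, 2)))) = Add(Rational(-2, 5), Mul(Rational(1, 5), Pow(Mul(2, l), Rational(1, 2)))) = Add(Rational(-2, 5), Mul(Rational(1, 5), Mul(Pow(2, Rational(1, 2)), Pow(l, Rational(1, 2))))) = Add(Rational(-2, 5), Mul(Rational(1, 5), Pow(2, Rational(1, 2)), Pow(l, Rational(1, 2)))))
Function('b')(S) = Add(-24, Mul(3, S)) (Function('b')(S) = Add(-6, Mul(3, Add(S, Mul(-1, 6)))) = Add(-6, Mul(3, Add(S, -6))) = Add(-6, Mul(3, Add(-6, S))) = Add(-6, Add(-18, Mul(3, S))) = Add(-24, Mul(3, S)))
Function('u')(q) = Rational(-3, 4) (Function('u')(q) = Add(Mul(5, Rational(-1, 4)), Mul(-2, Rational(-1, 4))) = Add(Rational(-5, 4), Rational(1, 2)) = Rational(-3, 4))
Function('R')(z) = Rational(15, 4) (Function('R')(z) = Add(3, Mul(-1, Rational(-3, 4))) = Add(3, Rational(3, 4)) = Rational(15, 4))
Mul(7, Add(Mul(Function('R')(-13), -98), -200)) = Mul(7, Add(Mul(Rational(15, 4), -98), -200)) = Mul(7, Add(Rational(-735, 2), -200)) = Mul(7, Rational(-1135, 2)) = Rational(-7945, 2)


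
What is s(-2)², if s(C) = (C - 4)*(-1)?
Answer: 36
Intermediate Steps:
s(C) = 4 - C (s(C) = (-4 + C)*(-1) = 4 - C)
s(-2)² = (4 - 1*(-2))² = (4 + 2)² = 6² = 36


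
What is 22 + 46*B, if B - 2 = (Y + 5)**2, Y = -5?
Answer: 114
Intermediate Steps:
B = 2 (B = 2 + (-5 + 5)**2 = 2 + 0**2 = 2 + 0 = 2)
22 + 46*B = 22 + 46*2 = 22 + 92 = 114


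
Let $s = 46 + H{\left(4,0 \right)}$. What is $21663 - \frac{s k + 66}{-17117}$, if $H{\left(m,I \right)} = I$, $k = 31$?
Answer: $\frac{370807063}{17117} \approx 21663.0$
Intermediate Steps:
$s = 46$ ($s = 46 + 0 = 46$)
$21663 - \frac{s k + 66}{-17117} = 21663 - \frac{46 \cdot 31 + 66}{-17117} = 21663 - \left(1426 + 66\right) \left(- \frac{1}{17117}\right) = 21663 - 1492 \left(- \frac{1}{17117}\right) = 21663 - - \frac{1492}{17117} = 21663 + \frac{1492}{17117} = \frac{370807063}{17117}$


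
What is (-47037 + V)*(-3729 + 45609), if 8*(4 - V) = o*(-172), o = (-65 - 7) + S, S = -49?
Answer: -2078692860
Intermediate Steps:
o = -121 (o = (-65 - 7) - 49 = -72 - 49 = -121)
V = -5195/2 (V = 4 - (-121)*(-172)/8 = 4 - ⅛*20812 = 4 - 5203/2 = -5195/2 ≈ -2597.5)
(-47037 + V)*(-3729 + 45609) = (-47037 - 5195/2)*(-3729 + 45609) = -99269/2*41880 = -2078692860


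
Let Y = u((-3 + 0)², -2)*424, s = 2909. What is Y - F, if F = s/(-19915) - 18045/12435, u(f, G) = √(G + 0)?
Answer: 26369306/16509535 + 424*I*√2 ≈ 1.5972 + 599.63*I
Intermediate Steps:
u(f, G) = √G
F = -26369306/16509535 (F = 2909/(-19915) - 18045/12435 = 2909*(-1/19915) - 18045*1/12435 = -2909/19915 - 1203/829 = -26369306/16509535 ≈ -1.5972)
Y = 424*I*√2 (Y = √(-2)*424 = (I*√2)*424 = 424*I*√2 ≈ 599.63*I)
Y - F = 424*I*√2 - 1*(-26369306/16509535) = 424*I*√2 + 26369306/16509535 = 26369306/16509535 + 424*I*√2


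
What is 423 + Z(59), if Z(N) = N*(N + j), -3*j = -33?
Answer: 4553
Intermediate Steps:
j = 11 (j = -⅓*(-33) = 11)
Z(N) = N*(11 + N) (Z(N) = N*(N + 11) = N*(11 + N))
423 + Z(59) = 423 + 59*(11 + 59) = 423 + 59*70 = 423 + 4130 = 4553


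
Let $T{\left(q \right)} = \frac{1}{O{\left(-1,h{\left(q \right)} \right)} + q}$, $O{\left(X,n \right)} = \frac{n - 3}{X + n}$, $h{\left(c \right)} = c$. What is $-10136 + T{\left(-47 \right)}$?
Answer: $- \frac{11180032}{1103} \approx -10136.0$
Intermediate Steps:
$O{\left(X,n \right)} = \frac{-3 + n}{X + n}$
$T{\left(q \right)} = \frac{1}{q + \frac{-3 + q}{-1 + q}}$ ($T{\left(q \right)} = \frac{1}{\frac{-3 + q}{-1 + q} + q} = \frac{1}{q + \frac{-3 + q}{-1 + q}}$)
$-10136 + T{\left(-47 \right)} = -10136 + \frac{-1 - 47}{-3 + \left(-47\right)^{2}} = -10136 + \frac{1}{-3 + 2209} \left(-48\right) = -10136 + \frac{1}{2206} \left(-48\right) = -10136 - \frac{24}{1103} = - \frac{11180032}{1103}$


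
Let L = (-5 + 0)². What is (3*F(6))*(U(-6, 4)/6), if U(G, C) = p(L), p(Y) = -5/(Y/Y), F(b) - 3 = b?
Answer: -45/2 ≈ -22.500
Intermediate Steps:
L = 25 (L = (-5)² = 25)
F(b) = 3 + b
p(Y) = -5 (p(Y) = -5/1 = -5*1 = -5)
U(G, C) = -5
(3*F(6))*(U(-6, 4)/6) = (3*(3 + 6))*(-5/6) = (3*9)*(-5*⅙) = 27*(-⅚) = -45/2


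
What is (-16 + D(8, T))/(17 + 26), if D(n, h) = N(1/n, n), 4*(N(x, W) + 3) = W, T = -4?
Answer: -17/43 ≈ -0.39535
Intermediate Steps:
N(x, W) = -3 + W/4
D(n, h) = -3 + n/4
(-16 + D(8, T))/(17 + 26) = (-16 + (-3 + (¼)*8))/(17 + 26) = (-16 + (-3 + 2))/43 = (-16 - 1)/43 = (1/43)*(-17) = -17/43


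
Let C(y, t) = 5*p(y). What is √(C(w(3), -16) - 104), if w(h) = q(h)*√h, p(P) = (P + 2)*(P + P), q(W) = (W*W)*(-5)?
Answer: √(60646 - 900*√3) ≈ 243.08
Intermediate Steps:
q(W) = -5*W² (q(W) = W²*(-5) = -5*W²)
p(P) = 2*P*(2 + P) (p(P) = (2 + P)*(2*P) = 2*P*(2 + P))
w(h) = -5*h^(5/2) (w(h) = (-5*h²)*√h = -5*h^(5/2))
C(y, t) = 10*y*(2 + y) (C(y, t) = 5*(2*y*(2 + y)) = 10*y*(2 + y))
√(C(w(3), -16) - 104) = √(10*(-45*√3)*(2 - 45*√3) - 104) = √(-450*√3*(2 - 45*√3) - 104) = √(-104 - 450*√3*(2 - 45*√3))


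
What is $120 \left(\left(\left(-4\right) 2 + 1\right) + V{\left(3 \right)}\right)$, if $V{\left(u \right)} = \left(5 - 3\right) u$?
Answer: $-120$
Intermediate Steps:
$V{\left(u \right)} = 2 u$
$120 \left(\left(\left(-4\right) 2 + 1\right) + V{\left(3 \right)}\right) = 120 \left(\left(\left(-4\right) 2 + 1\right) + 2 \cdot 3\right) = 120 \left(\left(-8 + 1\right) + 6\right) = 120 \left(-7 + 6\right) = 120 \left(-1\right) = -120$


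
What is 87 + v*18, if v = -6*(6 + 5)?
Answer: -1101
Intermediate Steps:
v = -66 (v = -6*11 = -66)
87 + v*18 = 87 - 66*18 = 87 - 1188 = -1101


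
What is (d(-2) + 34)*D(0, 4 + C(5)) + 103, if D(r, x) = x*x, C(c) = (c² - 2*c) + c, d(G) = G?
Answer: 18535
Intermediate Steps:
C(c) = c² - c
D(r, x) = x²
(d(-2) + 34)*D(0, 4 + C(5)) + 103 = (-2 + 34)*(4 + 5*(-1 + 5))² + 103 = 32*(4 + 5*4)² + 103 = 32*(4 + 20)² + 103 = 32*24² + 103 = 32*576 + 103 = 18432 + 103 = 18535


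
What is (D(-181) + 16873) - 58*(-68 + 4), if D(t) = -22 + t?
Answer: 20382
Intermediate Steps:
(D(-181) + 16873) - 58*(-68 + 4) = ((-22 - 181) + 16873) - 58*(-68 + 4) = (-203 + 16873) - 58*(-64) = 16670 + 3712 = 20382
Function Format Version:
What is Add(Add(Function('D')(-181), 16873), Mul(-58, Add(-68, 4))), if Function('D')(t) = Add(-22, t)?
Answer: 20382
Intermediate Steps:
Add(Add(Function('D')(-181), 16873), Mul(-58, Add(-68, 4))) = Add(Add(Add(-22, -181), 16873), Mul(-58, Add(-68, 4))) = Add(Add(-203, 16873), Mul(-58, -64)) = Add(16670, 3712) = 20382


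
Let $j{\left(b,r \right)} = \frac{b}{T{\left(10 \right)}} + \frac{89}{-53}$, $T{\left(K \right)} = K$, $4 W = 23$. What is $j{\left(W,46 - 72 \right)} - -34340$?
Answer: $\frac{72798459}{2120} \approx 34339.0$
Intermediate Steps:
$W = \frac{23}{4}$ ($W = \frac{1}{4} \cdot 23 = \frac{23}{4} \approx 5.75$)
$j{\left(b,r \right)} = - \frac{89}{53} + \frac{b}{10}$ ($j{\left(b,r \right)} = \frac{b}{10} + \frac{89}{-53} = b \frac{1}{10} + 89 \left(- \frac{1}{53}\right) = \frac{b}{10} - \frac{89}{53} = - \frac{89}{53} + \frac{b}{10}$)
$j{\left(W,46 - 72 \right)} - -34340 = \left(- \frac{89}{53} + \frac{1}{10} \cdot \frac{23}{4}\right) - -34340 = \left(- \frac{89}{53} + \frac{23}{40}\right) + 34340 = - \frac{2341}{2120} + 34340 = \frac{72798459}{2120}$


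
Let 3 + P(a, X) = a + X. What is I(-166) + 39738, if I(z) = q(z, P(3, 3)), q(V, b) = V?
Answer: 39572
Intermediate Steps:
P(a, X) = -3 + X + a (P(a, X) = -3 + (a + X) = -3 + (X + a) = -3 + X + a)
I(z) = z
I(-166) + 39738 = -166 + 39738 = 39572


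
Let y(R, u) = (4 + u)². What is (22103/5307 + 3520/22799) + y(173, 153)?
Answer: 2982910935094/120994293 ≈ 24653.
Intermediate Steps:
(22103/5307 + 3520/22799) + y(173, 153) = (22103/5307 + 3520/22799) + (4 + 153)² = (22103*(1/5307) + 3520*(1/22799)) + 157² = (22103/5307 + 3520/22799) + 24649 = 522606937/120994293 + 24649 = 2982910935094/120994293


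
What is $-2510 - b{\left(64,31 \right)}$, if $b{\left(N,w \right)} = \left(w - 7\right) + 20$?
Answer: $-2554$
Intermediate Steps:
$b{\left(N,w \right)} = 13 + w$ ($b{\left(N,w \right)} = \left(-7 + w\right) + 20 = 13 + w$)
$-2510 - b{\left(64,31 \right)} = -2510 - \left(13 + 31\right) = -2510 - 44 = -2554$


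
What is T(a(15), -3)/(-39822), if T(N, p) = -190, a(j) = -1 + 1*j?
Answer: 95/19911 ≈ 0.0047712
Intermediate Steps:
a(j) = -1 + j
T(a(15), -3)/(-39822) = -190/(-39822) = -190*(-1/39822) = 95/19911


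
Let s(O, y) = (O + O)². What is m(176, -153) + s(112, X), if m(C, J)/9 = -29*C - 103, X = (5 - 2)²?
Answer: 3313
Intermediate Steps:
X = 9 (X = 3² = 9)
m(C, J) = -927 - 261*C (m(C, J) = 9*(-29*C - 103) = 9*(-103 - 29*C) = -927 - 261*C)
s(O, y) = 4*O² (s(O, y) = (2*O)² = 4*O²)
m(176, -153) + s(112, X) = (-927 - 261*176) + 4*112² = (-927 - 45936) + 4*12544 = -46863 + 50176 = 3313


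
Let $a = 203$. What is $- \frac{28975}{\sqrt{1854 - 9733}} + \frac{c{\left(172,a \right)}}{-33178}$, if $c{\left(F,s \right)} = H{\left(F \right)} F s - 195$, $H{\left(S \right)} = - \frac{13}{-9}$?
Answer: $- \frac{452153}{298602} + \frac{28975 i \sqrt{7879}}{7879} \approx -1.5142 + 326.43 i$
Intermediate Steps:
$H{\left(S \right)} = \frac{13}{9}$ ($H{\left(S \right)} = \left(-13\right) \left(- \frac{1}{9}\right) = \frac{13}{9}$)
$c{\left(F,s \right)} = -195 + \frac{13 F s}{9}$ ($c{\left(F,s \right)} = \frac{13 F}{9} s - 195 = \frac{13 F s}{9} - 195 = -195 + \frac{13 F s}{9}$)
$- \frac{28975}{\sqrt{1854 - 9733}} + \frac{c{\left(172,a \right)}}{-33178} = - \frac{28975}{\sqrt{1854 - 9733}} + \frac{-195 + \frac{13}{9} \cdot 172 \cdot 203}{-33178} = - \frac{28975}{\sqrt{-7879}} + \left(-195 + \frac{453908}{9}\right) \left(- \frac{1}{33178}\right) = - \frac{28975}{i \sqrt{7879}} + \frac{452153}{9} \left(- \frac{1}{33178}\right) = - 28975 \left(- \frac{i \sqrt{7879}}{7879}\right) - \frac{452153}{298602} = \frac{28975 i \sqrt{7879}}{7879} - \frac{452153}{298602} = - \frac{452153}{298602} + \frac{28975 i \sqrt{7879}}{7879}$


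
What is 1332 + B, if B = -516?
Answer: 816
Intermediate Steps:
1332 + B = 1332 - 516 = 816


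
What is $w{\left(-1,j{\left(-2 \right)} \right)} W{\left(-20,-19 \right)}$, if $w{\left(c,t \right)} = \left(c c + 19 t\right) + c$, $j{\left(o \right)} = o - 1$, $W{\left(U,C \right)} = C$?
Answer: $1083$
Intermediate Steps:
$j{\left(o \right)} = -1 + o$
$w{\left(c,t \right)} = c + c^{2} + 19 t$ ($w{\left(c,t \right)} = \left(c^{2} + 19 t\right) + c = c + c^{2} + 19 t$)
$w{\left(-1,j{\left(-2 \right)} \right)} W{\left(-20,-19 \right)} = \left(-1 + \left(-1\right)^{2} + 19 \left(-1 - 2\right)\right) \left(-19\right) = \left(-1 + 1 + 19 \left(-3\right)\right) \left(-19\right) = \left(-1 + 1 - 57\right) \left(-19\right) = \left(-57\right) \left(-19\right) = 1083$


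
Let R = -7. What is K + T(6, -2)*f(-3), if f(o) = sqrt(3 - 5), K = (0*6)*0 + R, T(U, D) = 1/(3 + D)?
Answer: -7 + I*sqrt(2) ≈ -7.0 + 1.4142*I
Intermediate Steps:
K = -7 (K = (0*6)*0 - 7 = 0*0 - 7 = 0 - 7 = -7)
f(o) = I*sqrt(2) (f(o) = sqrt(-2) = I*sqrt(2))
K + T(6, -2)*f(-3) = -7 + (I*sqrt(2))/(3 - 2) = -7 + (I*sqrt(2))/1 = -7 + 1*(I*sqrt(2)) = -7 + I*sqrt(2)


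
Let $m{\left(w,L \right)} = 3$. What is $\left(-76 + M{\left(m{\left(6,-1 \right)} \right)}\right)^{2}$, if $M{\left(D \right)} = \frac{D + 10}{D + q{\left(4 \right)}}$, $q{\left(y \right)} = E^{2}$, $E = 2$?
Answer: $\frac{269361}{49} \approx 5497.2$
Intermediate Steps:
$q{\left(y \right)} = 4$ ($q{\left(y \right)} = 2^{2} = 4$)
$M{\left(D \right)} = \frac{10 + D}{4 + D}$ ($M{\left(D \right)} = \frac{D + 10}{D + 4} = \frac{10 + D}{4 + D}$)
$\left(-76 + M{\left(m{\left(6,-1 \right)} \right)}\right)^{2} = \left(-76 + \frac{10 + 3}{4 + 3}\right)^{2} = \left(-76 + \frac{1}{7} \cdot 13\right)^{2} = \left(-76 + \frac{13}{7}\right)^{2} = \left(- \frac{519}{7}\right)^{2} = \frac{269361}{49}$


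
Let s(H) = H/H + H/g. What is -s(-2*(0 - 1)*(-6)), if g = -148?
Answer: -40/37 ≈ -1.0811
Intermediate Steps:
s(H) = 1 - H/148 (s(H) = H/H + H/(-148) = 1 + H*(-1/148) = 1 - H/148)
-s(-2*(0 - 1)*(-6)) = -(1 - (-2*(0 - 1))*(-6)/148) = -(1 - (-2*(-1))*(-6)/148) = -(1 - (-6)/74) = -(1 - 1/148*(-12)) = -(1 + 3/37) = -1*40/37 = -40/37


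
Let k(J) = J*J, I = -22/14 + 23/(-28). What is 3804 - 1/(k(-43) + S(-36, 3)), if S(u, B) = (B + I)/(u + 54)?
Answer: 3544996548/931913 ≈ 3804.0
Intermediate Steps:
I = -67/28 (I = -22*1/14 + 23*(-1/28) = -11/7 - 23/28 = -67/28 ≈ -2.3929)
S(u, B) = (-67/28 + B)/(54 + u) (S(u, B) = (B - 67/28)/(u + 54) = (-67/28 + B)/(54 + u))
k(J) = J²
3804 - 1/(k(-43) + S(-36, 3)) = 3804 - 1/((-43)² + (-67/28 + 3)/(54 - 36)) = 3804 - 1/(1849 + (17/28)/18) = 3804 - 1/(1849 + (1/18)*(17/28)) = 3804 - 1/(1849 + 17/504) = 3804 - 1/931913/504 = 3804 - 1*504/931913 = 3804 - 504/931913 = 3544996548/931913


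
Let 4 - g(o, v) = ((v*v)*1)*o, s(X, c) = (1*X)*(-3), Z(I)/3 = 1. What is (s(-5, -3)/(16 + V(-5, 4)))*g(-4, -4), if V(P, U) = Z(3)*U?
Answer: 255/7 ≈ 36.429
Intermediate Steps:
Z(I) = 3 (Z(I) = 3*1 = 3)
s(X, c) = -3*X (s(X, c) = X*(-3) = -3*X)
g(o, v) = 4 - o*v² (g(o, v) = 4 - (v*v)*1*o = 4 - v²*1*o = 4 - v²*o = 4 - o*v²)
V(P, U) = 3*U
(s(-5, -3)/(16 + V(-5, 4)))*g(-4, -4) = ((-3*(-5))/(16 + 3*4))*(4 - 1*(-4)*(-4)²) = (15/(16 + 12))*(4 - 1*(-4)*16) = (15/28)*(4 + 64) = ((1/28)*15)*68 = (15/28)*68 = 255/7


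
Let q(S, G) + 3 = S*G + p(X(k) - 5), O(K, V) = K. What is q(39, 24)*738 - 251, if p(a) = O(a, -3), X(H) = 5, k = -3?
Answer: 688303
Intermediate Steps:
p(a) = a
q(S, G) = -3 + G*S (q(S, G) = -3 + (S*G + (5 - 5)) = -3 + (G*S + 0) = -3 + G*S)
q(39, 24)*738 - 251 = (-3 + 24*39)*738 - 251 = (-3 + 936)*738 - 251 = 933*738 - 251 = 688554 - 251 = 688303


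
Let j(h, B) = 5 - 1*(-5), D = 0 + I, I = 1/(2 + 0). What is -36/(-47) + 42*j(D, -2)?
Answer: 19776/47 ≈ 420.77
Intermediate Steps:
I = ½ (I = 1/2 = ½ ≈ 0.50000)
D = ½ (D = 0 + ½ = ½ ≈ 0.50000)
j(h, B) = 10 (j(h, B) = 5 + 5 = 10)
-36/(-47) + 42*j(D, -2) = -36/(-47) + 42*10 = -36*(-1/47) + 420 = 36/47 + 420 = 19776/47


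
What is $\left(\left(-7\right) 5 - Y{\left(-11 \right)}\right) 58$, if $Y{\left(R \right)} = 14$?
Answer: $-2842$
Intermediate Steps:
$\left(\left(-7\right) 5 - Y{\left(-11 \right)}\right) 58 = \left(\left(-7\right) 5 - 14\right) 58 = \left(-35 - 14\right) 58 = \left(-49\right) 58 = -2842$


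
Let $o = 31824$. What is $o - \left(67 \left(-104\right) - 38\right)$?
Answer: $38830$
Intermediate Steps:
$o - \left(67 \left(-104\right) - 38\right) = 31824 - \left(67 \left(-104\right) - 38\right) = 31824 - \left(-6968 - 38\right) = 31824 - -7006 = 31824 + 7006 = 38830$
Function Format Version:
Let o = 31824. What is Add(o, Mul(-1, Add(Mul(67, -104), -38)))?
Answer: 38830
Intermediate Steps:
Add(o, Mul(-1, Add(Mul(67, -104), -38))) = Add(31824, Mul(-1, Add(Mul(67, -104), -38))) = Add(31824, Mul(-1, Add(-6968, -38))) = Add(31824, Mul(-1, -7006)) = Add(31824, 7006) = 38830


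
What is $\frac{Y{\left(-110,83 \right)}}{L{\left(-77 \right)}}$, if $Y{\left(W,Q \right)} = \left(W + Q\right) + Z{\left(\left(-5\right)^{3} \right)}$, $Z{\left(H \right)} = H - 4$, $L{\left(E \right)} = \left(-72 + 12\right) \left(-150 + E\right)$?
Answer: $- \frac{13}{1135} \approx -0.011454$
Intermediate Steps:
$L{\left(E \right)} = 9000 - 60 E$ ($L{\left(E \right)} = - 60 \left(-150 + E\right) = 9000 - 60 E$)
$Z{\left(H \right)} = -4 + H$ ($Z{\left(H \right)} = H - 4 = -4 + H$)
$Y{\left(W,Q \right)} = -129 + Q + W$ ($Y{\left(W,Q \right)} = \left(W + Q\right) + \left(-4 + \left(-5\right)^{3}\right) = \left(Q + W\right) - 129 = -129 + Q + W$)
$\frac{Y{\left(-110,83 \right)}}{L{\left(-77 \right)}} = \frac{-129 + 83 - 110}{9000 - -4620} = - \frac{156}{9000 + 4620} = - \frac{156}{13620} = \left(-156\right) \frac{1}{13620} = - \frac{13}{1135}$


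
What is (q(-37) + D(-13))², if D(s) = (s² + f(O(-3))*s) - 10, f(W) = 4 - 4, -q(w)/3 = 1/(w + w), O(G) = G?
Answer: 138509361/5476 ≈ 25294.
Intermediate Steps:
q(w) = -3/(2*w) (q(w) = -3/(w + w) = -3*1/(2*w) = -3/(2*w))
f(W) = 0
D(s) = -10 + s² (D(s) = (s² + 0*s) - 10 = (s² + 0) - 10 = s² - 10 = -10 + s²)
(q(-37) + D(-13))² = (-3/2/(-37) + (-10 + (-13)²))² = (-3/2*(-1/37) + (-10 + 169))² = (3/74 + 159)² = (11769/74)² = 138509361/5476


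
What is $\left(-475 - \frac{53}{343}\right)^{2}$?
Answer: $\frac{26561828484}{117649} \approx 2.2577 \cdot 10^{5}$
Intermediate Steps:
$\left(-475 - \frac{53}{343}\right)^{2} = \left(- \frac{162978}{343}\right)^{2} = \frac{26561828484}{117649}$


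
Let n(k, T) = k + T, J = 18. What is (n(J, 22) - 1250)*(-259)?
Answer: 313390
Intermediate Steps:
n(k, T) = T + k
(n(J, 22) - 1250)*(-259) = ((22 + 18) - 1250)*(-259) = (40 - 1250)*(-259) = -1210*(-259) = 313390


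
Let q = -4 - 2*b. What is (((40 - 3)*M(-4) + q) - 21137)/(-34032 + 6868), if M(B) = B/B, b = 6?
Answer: 5279/6791 ≈ 0.77735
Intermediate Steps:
q = -16 (q = -4 - 2*6 = -4 - 12 = -16)
M(B) = 1
(((40 - 3)*M(-4) + q) - 21137)/(-34032 + 6868) = (((40 - 3)*1 - 16) - 21137)/(-34032 + 6868) = ((37*1 - 16) - 21137)/(-27164) = ((37 - 16) - 21137)*(-1/27164) = (21 - 21137)*(-1/27164) = -21116*(-1/27164) = 5279/6791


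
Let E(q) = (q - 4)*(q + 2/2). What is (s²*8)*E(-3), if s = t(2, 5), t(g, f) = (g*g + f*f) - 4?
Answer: 70000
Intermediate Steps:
E(q) = (1 + q)*(-4 + q) (E(q) = (-4 + q)*(q + 2*(½)) = (-4 + q)*(q + 1) = (-4 + q)*(1 + q) = (1 + q)*(-4 + q))
t(g, f) = -4 + f² + g² (t(g, f) = (g² + f²) - 4 = (f² + g²) - 4 = -4 + f² + g²)
s = 25 (s = -4 + 5² + 2² = -4 + 25 + 4 = 25)
(s²*8)*E(-3) = (25²*8)*(-4 + (-3)² - 3*(-3)) = (625*8)*(-4 + 9 + 9) = 5000*14 = 70000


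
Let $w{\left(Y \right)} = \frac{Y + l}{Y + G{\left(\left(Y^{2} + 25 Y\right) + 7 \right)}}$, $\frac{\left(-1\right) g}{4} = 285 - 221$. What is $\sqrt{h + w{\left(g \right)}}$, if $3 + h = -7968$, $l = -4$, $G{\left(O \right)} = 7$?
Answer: $\frac{i \sqrt{494145231}}{249} \approx 89.275 i$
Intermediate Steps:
$h = -7971$ ($h = -3 - 7968 = -7971$)
$g = -256$ ($g = - 4 \left(285 - 221\right) = \left(-4\right) 64 = -256$)
$w{\left(Y \right)} = \frac{-4 + Y}{7 + Y}$ ($w{\left(Y \right)} = \frac{Y - 4}{Y + 7} = \frac{-4 + Y}{7 + Y}$)
$\sqrt{h + w{\left(g \right)}} = \sqrt{-7971 + \frac{-4 - 256}{7 - 256}} = \sqrt{-7971 + \frac{1}{-249} \left(-260\right)} = \sqrt{-7971 - - \frac{260}{249}} = \sqrt{-7971 + \frac{260}{249}} = \sqrt{- \frac{1984519}{249}} = \frac{i \sqrt{494145231}}{249}$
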